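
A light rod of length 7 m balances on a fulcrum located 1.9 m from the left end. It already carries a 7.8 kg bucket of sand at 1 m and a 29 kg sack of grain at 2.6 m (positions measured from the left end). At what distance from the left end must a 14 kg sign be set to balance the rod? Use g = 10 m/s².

Taking torques about the fulcrum (at 1.9 m from the left end):
Bucket of sand: 7.8 × 10 = 78 N down at 1 m → arm 0.9 m, τ = 78 × 0.9 = 70.2 N·m counterclockwise.
Sack of grain: 29 × 10 = 290 N down at 2.6 m → arm 0.7 m, τ = 290 × 0.7 = 203 N·m clockwise.
Net moment of existing loads = 132.8 N·m clockwise.
The sign weighs 14 × 10 = 140 N and must supply an equal counterclockwise moment, so its lever arm about the fulcrum is 132.8 / 140 = 0.949 m.
That puts it at 1.9 − 0.949 = 0.951 m from the left end.

x ≈ 0.951 m from the left end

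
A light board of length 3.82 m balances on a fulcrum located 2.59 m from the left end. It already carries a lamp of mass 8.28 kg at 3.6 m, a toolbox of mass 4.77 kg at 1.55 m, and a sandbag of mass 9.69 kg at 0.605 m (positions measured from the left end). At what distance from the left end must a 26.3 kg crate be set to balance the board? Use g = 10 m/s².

x ≈ 3.19 m from the left end

About the fulcrum (at 2.59 m from the left end):
Lamp: 8.28 × 10 = 82.8 N down at 3.6 m → arm 1.01 m, τ = 82.8 × 1.01 = 83.63 N·m clockwise.
Toolbox: 4.77 × 10 = 47.7 N down at 1.55 m → arm 1.04 m, τ = 47.7 × 1.04 = 49.61 N·m counterclockwise.
Sandbag: 9.69 × 10 = 96.9 N down at 0.605 m → arm 1.985 m, τ = 96.9 × 1.985 = 192.3 N·m counterclockwise.
Net moment of existing loads = 158.3 N·m counterclockwise.
The crate weighs 26.3 × 10 = 263 N and must supply an equal clockwise moment, so its lever arm about the fulcrum is 158.3 / 263 = 0.602 m.
That puts it at 2.59 + 0.602 = 3.19 m from the left end.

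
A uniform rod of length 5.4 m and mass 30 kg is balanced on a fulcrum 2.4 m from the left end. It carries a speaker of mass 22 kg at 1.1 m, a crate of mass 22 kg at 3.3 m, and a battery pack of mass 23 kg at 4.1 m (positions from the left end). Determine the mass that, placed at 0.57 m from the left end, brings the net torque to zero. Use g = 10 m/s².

Choose the fulcrum (at 2.4 m from the left end) as the axis so the support reaction has zero arm there.
Beam weight: 30 × 10 = 300 N down at 2.7 m → arm 0.3 m, τ = 300 × 0.3 = 90 N·m clockwise.
Speaker: 22 × 10 = 220 N down at 1.1 m → arm 1.3 m, τ = 220 × 1.3 = 286 N·m counterclockwise.
Crate: 22 × 10 = 220 N down at 3.3 m → arm 0.9 m, τ = 220 × 0.9 = 198 N·m clockwise.
Battery pack: 23 × 10 = 230 N down at 4.1 m → arm 1.7 m, τ = 230 × 1.7 = 391 N·m clockwise.
Net moment of known loads = 393 N·m clockwise.
An unknown mass m at 0.57 m has arm 1.83 m; its moment is m·g·1.83 counterclockwise.
For rotational equilibrium, m × 10 × 1.83 = 393, so m = 393 / (10 × 1.83) = 21.5 kg.

m ≈ 21.5 kg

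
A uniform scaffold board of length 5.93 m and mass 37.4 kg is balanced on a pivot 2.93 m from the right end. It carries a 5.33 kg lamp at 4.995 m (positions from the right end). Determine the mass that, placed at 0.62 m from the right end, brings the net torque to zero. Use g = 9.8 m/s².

About the pivot (at 2.93 m from the right end):
Beam weight: 37.4 × 9.8 = 366.5 N down at 2.965 m → arm 0.035 m, τ = 366.5 × 0.035 = 12.83 N·m counterclockwise.
Lamp: 5.33 × 9.8 = 52.23 N down at 4.995 m → arm 2.065 m, τ = 52.23 × 2.065 = 107.9 N·m counterclockwise.
Net moment of known loads = 120.7 N·m counterclockwise.
An unknown mass m at 0.62 m has arm 2.31 m; its moment is m·g·2.31 clockwise.
Στ = 0 ⇒ m × 9.8 × 2.31 = 120.7 ⇒ m = 120.7 / (9.8 × 2.31) = 5.33 kg.

m ≈ 5.33 kg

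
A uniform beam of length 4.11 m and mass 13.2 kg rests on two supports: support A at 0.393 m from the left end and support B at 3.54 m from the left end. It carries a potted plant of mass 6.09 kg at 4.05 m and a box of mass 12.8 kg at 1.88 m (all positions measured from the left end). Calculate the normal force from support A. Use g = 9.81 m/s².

R_A ≈ 118 N

Taking torques about support B:
Beam weight: 13.2 × 9.81 = 129.5 N down at 2.055 m → arm 1.485 m, τ = 129.5 × 1.485 = 192.3 N·m counterclockwise.
Potted plant: 6.09 × 9.81 = 59.74 N down at 4.05 m → arm 0.51 m, τ = 59.74 × 0.51 = 30.47 N·m clockwise.
Box: 12.8 × 9.81 = 125.6 N down at 1.88 m → arm 1.66 m, τ = 125.6 × 1.66 = 208.5 N·m counterclockwise.
Net load moment about support B = 370.3 N·m counterclockwise.
Reaction R at support A is upward at 0.393 m, arm 3.147 m → moment R × 3.147 clockwise.
For rotational equilibrium, R × 3.147 = 370.3, so R = 118 N.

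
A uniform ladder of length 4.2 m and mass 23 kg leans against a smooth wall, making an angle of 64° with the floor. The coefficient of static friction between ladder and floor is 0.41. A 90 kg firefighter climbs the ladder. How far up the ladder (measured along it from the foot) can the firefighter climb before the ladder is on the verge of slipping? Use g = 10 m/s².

About the foot of the ladder:
Ladder weight 23×10 = 230 N acts at 2.1 m along the ladder; its horizontal arm is 2.1·cos64° = 0.9206 m → τ = 211.7 N·m clockwise.
Firefighter weight 90×10 = 900 N at distance d → arm d·cos64° → τ = 900·d·0.4384 clockwise.
Wall normal N at the top has arm L sinθ = 3.775 m counterclockwise, so Στ = 0 gives N·3.775 = 211.7 + 394.6·d.
ΣFy = 0 ⇒ N_floor = 1130 N, so the maximum friction is μ_s·N_floor = 0.41×1130 = 463.3 N. ΣFx = 0 ⇒ N_wall = f, so at the slipping point N = 463.3 N.
Substituting: 463.3×3.775 = 211.7 + 394.6·d ⇒ d = (1749 − 211.7) / 394.6 = 3.9 m.

d ≈ 3.9 m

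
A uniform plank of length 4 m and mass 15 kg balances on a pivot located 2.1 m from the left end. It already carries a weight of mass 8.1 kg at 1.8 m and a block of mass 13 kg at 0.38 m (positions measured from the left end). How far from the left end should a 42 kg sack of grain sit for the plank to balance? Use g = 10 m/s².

x ≈ 2.73 m from the left end

About the pivot (at 2.1 m from the left end):
Beam weight: 15 × 10 = 150 N down at 2 m → arm 0.1 m, τ = 150 × 0.1 = 15 N·m counterclockwise.
Weight: 8.1 × 10 = 81 N down at 1.8 m → arm 0.3 m, τ = 81 × 0.3 = 24.3 N·m counterclockwise.
Block: 13 × 10 = 130 N down at 0.38 m → arm 1.72 m, τ = 130 × 1.72 = 223.6 N·m counterclockwise.
Net moment of existing loads = 262.9 N·m counterclockwise.
The sack of grain weighs 42 × 10 = 420 N and must supply an equal clockwise moment, so its lever arm about the pivot is 262.9 / 420 = 0.626 m.
That puts it at 2.1 + 0.626 = 2.73 m from the left end.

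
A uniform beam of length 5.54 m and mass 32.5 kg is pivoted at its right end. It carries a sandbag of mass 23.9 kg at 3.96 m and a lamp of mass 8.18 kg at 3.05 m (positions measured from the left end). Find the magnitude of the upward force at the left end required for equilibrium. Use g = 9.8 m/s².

Taking torques about the right end:
Beam weight: 32.5 × 9.8 = 318.5 N down at 2.77 m → arm 2.77 m, τ = 318.5 × 2.77 = 882.2 N·m counterclockwise.
Sandbag: 23.9 × 9.8 = 234.2 N down at 3.96 m → arm 1.58 m, τ = 234.2 × 1.58 = 370 N·m counterclockwise.
Lamp: 8.18 × 9.8 = 80.16 N down at 3.05 m → arm 2.49 m, τ = 80.16 × 2.49 = 199.6 N·m counterclockwise.
Net moment of the loads = 1452 N·m counterclockwise.
The upward force F acts at the left end, arm 5.54 m, giving F × 5.54 clockwise.
Στ = 0 ⇒ F × 5.54 = 1452 ⇒ F = 1452 / 5.54 = 262 N.

F ≈ 262 N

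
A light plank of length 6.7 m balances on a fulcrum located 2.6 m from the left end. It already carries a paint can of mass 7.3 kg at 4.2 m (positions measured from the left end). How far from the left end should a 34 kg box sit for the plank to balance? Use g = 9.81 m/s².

x ≈ 2.26 m from the left end

Taking torques about the fulcrum (at 2.6 m from the left end):
Paint can: 7.3 × 9.81 = 71.61 N down at 4.2 m → arm 1.6 m, τ = 71.61 × 1.6 = 114.6 N·m clockwise.
Net moment of existing loads = 114.6 N·m clockwise.
The box weighs 34 × 9.81 = 333.5 N and must supply an equal counterclockwise moment, so its lever arm about the fulcrum is 114.6 / 333.5 = 0.344 m.
That puts it at 2.6 − 0.344 = 2.26 m from the left end.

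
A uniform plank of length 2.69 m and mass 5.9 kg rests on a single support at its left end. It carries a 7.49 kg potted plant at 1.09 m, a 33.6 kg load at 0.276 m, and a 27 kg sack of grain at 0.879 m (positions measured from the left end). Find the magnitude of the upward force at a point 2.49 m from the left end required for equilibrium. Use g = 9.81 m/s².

F ≈ 193 N

About the left end:
Beam weight: 5.9 × 9.81 = 57.88 N down at 1.345 m → arm 1.345 m, τ = 57.88 × 1.345 = 77.85 N·m clockwise.
Potted plant: 7.49 × 9.81 = 73.48 N down at 1.09 m → arm 1.09 m, τ = 73.48 × 1.09 = 80.09 N·m clockwise.
Load: 33.6 × 9.81 = 329.6 N down at 0.276 m → arm 0.276 m, τ = 329.6 × 0.276 = 90.97 N·m clockwise.
Sack of grain: 27 × 9.81 = 264.9 N down at 0.879 m → arm 0.879 m, τ = 264.9 × 0.879 = 232.8 N·m clockwise.
Net moment of the loads = 481.7 N·m clockwise.
The upward force F acts at a point 2.49 m from the left end, arm 2.49 m, giving F × 2.49 counterclockwise.
Balancing moments: F × 2.49 = 481.7, giving F = 481.7 / 2.49 = 193 N.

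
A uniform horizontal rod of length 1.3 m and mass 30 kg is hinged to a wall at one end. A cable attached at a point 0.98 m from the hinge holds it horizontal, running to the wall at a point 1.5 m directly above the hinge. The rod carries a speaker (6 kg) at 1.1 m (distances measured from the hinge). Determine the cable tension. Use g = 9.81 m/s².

About the hinge:
Beam weight: 30 × 9.81 = 294.3 N down at 0.65 m → arm 0.65 m, τ = 294.3 × 0.65 = 191.3 N·m clockwise.
Speaker: 6 × 9.81 = 58.86 N down at 1.1 m → arm 1.1 m, τ = 58.86 × 1.1 = 64.75 N·m clockwise.
Total clockwise load moment = 256.1 N·m.
The cable tension T acts at 0.98 m; only its component perpendicular to the rod, T sinθ, produces torque. sinθ = h/√(h²+d²) = 1.5/√(1.5²+0.98²) = 0.8372.
Setting net torque to zero: T × 0.98 × 0.8372 = 256.1 → T = 256.1 / 0.8205 = 312 N.

T ≈ 312 N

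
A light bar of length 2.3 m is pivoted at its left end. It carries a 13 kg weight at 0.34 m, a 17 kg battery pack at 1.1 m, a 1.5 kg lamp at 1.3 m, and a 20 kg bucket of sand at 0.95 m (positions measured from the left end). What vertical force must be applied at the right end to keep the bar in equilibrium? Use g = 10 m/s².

F ≈ 192 N

About the left end:
Weight: 13 × 10 = 130 N down at 0.34 m → arm 0.34 m, τ = 130 × 0.34 = 44.2 N·m clockwise.
Battery pack: 17 × 10 = 170 N down at 1.1 m → arm 1.1 m, τ = 170 × 1.1 = 187 N·m clockwise.
Lamp: 1.5 × 10 = 15 N down at 1.3 m → arm 1.3 m, τ = 15 × 1.3 = 19.5 N·m clockwise.
Bucket of sand: 20 × 10 = 200 N down at 0.95 m → arm 0.95 m, τ = 200 × 0.95 = 190 N·m clockwise.
Net moment of the loads = 440.7 N·m clockwise.
The upward force F acts at the right end, arm 2.3 m, giving F × 2.3 counterclockwise.
For rotational equilibrium, F × 2.3 = 440.7, so F = 440.7 / 2.3 = 192 N.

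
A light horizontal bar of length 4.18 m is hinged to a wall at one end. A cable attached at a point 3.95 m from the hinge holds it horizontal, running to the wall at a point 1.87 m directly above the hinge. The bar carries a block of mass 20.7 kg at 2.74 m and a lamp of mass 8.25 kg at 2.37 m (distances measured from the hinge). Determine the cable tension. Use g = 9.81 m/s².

Taking torques about the hinge:
Block: 20.7 × 9.81 = 203.1 N down at 2.74 m → arm 2.74 m, τ = 203.1 × 2.74 = 556.5 N·m clockwise.
Lamp: 8.25 × 9.81 = 80.93 N down at 2.37 m → arm 2.37 m, τ = 80.93 × 2.37 = 191.8 N·m clockwise.
Total clockwise load moment = 748.3 N·m.
The cable tension T acts at 3.95 m; only its component perpendicular to the bar, T sinθ, produces torque. sinθ = h/√(h²+d²) = 1.87/√(1.87²+3.95²) = 0.4279.
Setting net torque to zero: T × 3.95 × 0.4279 = 748.3 → T = 748.3 / 1.69 = 443 N.

T ≈ 443 N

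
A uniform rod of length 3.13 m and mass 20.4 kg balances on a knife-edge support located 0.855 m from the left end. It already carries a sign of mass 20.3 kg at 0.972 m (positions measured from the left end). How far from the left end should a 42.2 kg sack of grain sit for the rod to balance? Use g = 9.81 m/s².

Take moments about the knife-edge support (at 0.855 m from the left end).
Beam weight: 20.4 × 9.81 = 200.1 N down at 1.565 m → arm 0.71 m, τ = 200.1 × 0.71 = 142.1 N·m clockwise.
Sign: 20.3 × 9.81 = 199.1 N down at 0.972 m → arm 0.117 m, τ = 199.1 × 0.117 = 23.29 N·m clockwise.
Net moment of existing loads = 165.4 N·m clockwise.
The sack of grain weighs 42.2 × 9.81 = 414 N and must supply an equal counterclockwise moment, so its lever arm about the knife-edge support is 165.4 / 414 = 0.4 m.
That puts it at 0.855 − 0.4 = 0.455 m from the left end.

x ≈ 0.455 m from the left end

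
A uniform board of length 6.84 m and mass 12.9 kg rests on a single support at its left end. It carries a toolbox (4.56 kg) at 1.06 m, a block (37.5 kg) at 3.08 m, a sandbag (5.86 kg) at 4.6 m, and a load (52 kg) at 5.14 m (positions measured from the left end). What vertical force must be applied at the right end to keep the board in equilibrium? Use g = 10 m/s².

F ≈ 671 N

Taking torques about the left end:
Beam weight: 12.9 × 10 = 129 N down at 3.42 m → arm 3.42 m, τ = 129 × 3.42 = 441.2 N·m clockwise.
Toolbox: 4.56 × 10 = 45.6 N down at 1.06 m → arm 1.06 m, τ = 45.6 × 1.06 = 48.34 N·m clockwise.
Block: 37.5 × 10 = 375 N down at 3.08 m → arm 3.08 m, τ = 375 × 3.08 = 1155 N·m clockwise.
Sandbag: 5.86 × 10 = 58.6 N down at 4.6 m → arm 4.6 m, τ = 58.6 × 4.6 = 269.6 N·m clockwise.
Load: 52 × 10 = 520 N down at 5.14 m → arm 5.14 m, τ = 520 × 5.14 = 2673 N·m clockwise.
Net moment of the loads = 4587 N·m clockwise.
The upward force F acts at the right end, arm 6.84 m, giving F × 6.84 counterclockwise.
Setting net torque to zero: F × 6.84 = 4587 → F = 4587 / 6.84 = 671 N.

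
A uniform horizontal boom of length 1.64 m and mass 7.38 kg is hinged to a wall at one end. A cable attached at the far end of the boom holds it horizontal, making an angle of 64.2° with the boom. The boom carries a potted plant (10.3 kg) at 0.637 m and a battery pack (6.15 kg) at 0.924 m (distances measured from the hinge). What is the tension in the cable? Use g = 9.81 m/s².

T ≈ 122 N

About the hinge:
Beam weight: 7.38 × 9.81 = 72.4 N down at 0.82 m → arm 0.82 m, τ = 72.4 × 0.82 = 59.37 N·m clockwise.
Potted plant: 10.3 × 9.81 = 101 N down at 0.637 m → arm 0.637 m, τ = 101 × 0.637 = 64.34 N·m clockwise.
Battery pack: 6.15 × 9.81 = 60.33 N down at 0.924 m → arm 0.924 m, τ = 60.33 × 0.924 = 55.74 N·m clockwise.
Total clockwise load moment = 179.5 N·m.
The cable tension T acts at 1.64 m; only its component perpendicular to the boom, T sinθ, produces torque. sin 64.2° = 0.9003.
Balancing moments: T × 1.64 × 0.9003 = 179.5, giving T = 179.5 / 1.476 = 122 N.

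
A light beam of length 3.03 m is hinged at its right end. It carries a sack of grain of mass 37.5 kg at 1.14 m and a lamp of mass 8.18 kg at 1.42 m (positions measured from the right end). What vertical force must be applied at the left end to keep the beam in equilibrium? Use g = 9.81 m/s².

Choose the right end as the axis so the unknown pivot reaction has zero arm there.
Sack of grain: 37.5 × 9.81 = 367.9 N down at 1.14 m → arm 1.14 m, τ = 367.9 × 1.14 = 419.4 N·m counterclockwise.
Lamp: 8.18 × 9.81 = 80.25 N down at 1.42 m → arm 1.42 m, τ = 80.25 × 1.42 = 114 N·m counterclockwise.
Net moment of the loads = 533.4 N·m counterclockwise.
The upward force F acts at the left end, arm 3.03 m, giving F × 3.03 clockwise.
Στ = 0 ⇒ F × 3.03 = 533.4 ⇒ F = 533.4 / 3.03 = 176 N.

F ≈ 176 N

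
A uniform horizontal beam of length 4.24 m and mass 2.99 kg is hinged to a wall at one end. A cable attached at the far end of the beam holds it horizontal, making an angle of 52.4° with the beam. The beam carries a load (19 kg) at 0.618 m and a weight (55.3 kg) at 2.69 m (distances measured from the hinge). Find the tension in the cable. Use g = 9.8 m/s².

T ≈ 487 N

Choose the hinge as the axis so the unknown hinge reaction has zero arm there.
Beam weight: 2.99 × 9.8 = 29.3 N down at 2.12 m → arm 2.12 m, τ = 29.3 × 2.12 = 62.12 N·m clockwise.
Load: 19 × 9.8 = 186.2 N down at 0.618 m → arm 0.618 m, τ = 186.2 × 0.618 = 115.1 N·m clockwise.
Weight: 55.3 × 9.8 = 541.9 N down at 2.69 m → arm 2.69 m, τ = 541.9 × 2.69 = 1458 N·m clockwise.
Total clockwise load moment = 1635 N·m.
The cable tension T acts at 4.24 m; only its component perpendicular to the beam, T sinθ, produces torque. sin 52.4° = 0.7923.
For rotational equilibrium, T × 4.24 × 0.7923 = 1635, so T = 1635 / 3.359 = 487 N.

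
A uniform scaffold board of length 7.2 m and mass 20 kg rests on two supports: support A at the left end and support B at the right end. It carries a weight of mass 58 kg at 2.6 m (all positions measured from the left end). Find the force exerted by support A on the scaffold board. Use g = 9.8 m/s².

Taking torques about support B:
Beam weight: 20 × 9.8 = 196 N down at 3.6 m → arm 3.6 m, τ = 196 × 3.6 = 705.6 N·m counterclockwise.
Weight: 58 × 9.8 = 568.4 N down at 2.6 m → arm 4.6 m, τ = 568.4 × 4.6 = 2615 N·m counterclockwise.
Net load moment about support B = 3321 N·m counterclockwise.
Reaction R at support A is upward at 0 m, arm 7.2 m → moment R × 7.2 clockwise.
Setting net torque to zero: R × 7.2 = 3321 → R = 461 N.

R_A ≈ 461 N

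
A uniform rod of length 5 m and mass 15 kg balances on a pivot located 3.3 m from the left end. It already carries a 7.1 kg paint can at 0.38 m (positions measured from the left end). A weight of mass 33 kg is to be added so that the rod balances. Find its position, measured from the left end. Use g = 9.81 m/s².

x ≈ 4.29 m from the left end

Taking torques about the pivot (at 3.3 m from the left end):
Beam weight: 15 × 9.81 = 147.2 N down at 2.5 m → arm 0.8 m, τ = 147.2 × 0.8 = 117.8 N·m counterclockwise.
Paint can: 7.1 × 9.81 = 69.65 N down at 0.38 m → arm 2.92 m, τ = 69.65 × 2.92 = 203.4 N·m counterclockwise.
Net moment of existing loads = 321.2 N·m counterclockwise.
The weight weighs 33 × 9.81 = 323.7 N and must supply an equal clockwise moment, so its lever arm about the pivot is 321.2 / 323.7 = 0.992 m.
That puts it at 3.3 + 0.992 = 4.29 m from the left end.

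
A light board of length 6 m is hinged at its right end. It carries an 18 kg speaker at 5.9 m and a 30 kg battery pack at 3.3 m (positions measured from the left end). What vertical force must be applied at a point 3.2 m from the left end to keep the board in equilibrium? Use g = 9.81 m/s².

F ≈ 290 N

About the right end:
Speaker: 18 × 9.81 = 176.6 N down at 5.9 m → arm 0.1 m, τ = 176.6 × 0.1 = 17.66 N·m counterclockwise.
Battery pack: 30 × 9.81 = 294.3 N down at 3.3 m → arm 2.7 m, τ = 294.3 × 2.7 = 794.6 N·m counterclockwise.
Net moment of the loads = 812.3 N·m counterclockwise.
The upward force F acts at a point 3.2 m from the left end, arm 2.8 m, giving F × 2.8 clockwise.
Setting net torque to zero: F × 2.8 = 812.3 → F = 812.3 / 2.8 = 290 N.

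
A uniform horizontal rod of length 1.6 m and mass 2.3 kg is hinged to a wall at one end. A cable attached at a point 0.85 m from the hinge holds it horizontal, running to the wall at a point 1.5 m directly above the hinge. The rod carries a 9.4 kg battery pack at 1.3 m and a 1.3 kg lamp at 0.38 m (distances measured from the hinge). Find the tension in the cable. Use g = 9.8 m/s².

T ≈ 193 N

Taking torques about the hinge:
Beam weight: 2.3 × 9.8 = 22.54 N down at 0.8 m → arm 0.8 m, τ = 22.54 × 0.8 = 18.03 N·m clockwise.
Battery pack: 9.4 × 9.8 = 92.12 N down at 1.3 m → arm 1.3 m, τ = 92.12 × 1.3 = 119.8 N·m clockwise.
Lamp: 1.3 × 9.8 = 12.74 N down at 0.38 m → arm 0.38 m, τ = 12.74 × 0.38 = 4.841 N·m clockwise.
Total clockwise load moment = 142.7 N·m.
The cable tension T acts at 0.85 m; only its component perpendicular to the rod, T sinθ, produces torque. sinθ = h/√(h²+d²) = 1.5/√(1.5²+0.85²) = 0.87.
Στ = 0 ⇒ T × 0.85 × 0.87 = 142.7 ⇒ T = 142.7 / 0.7395 = 193 N.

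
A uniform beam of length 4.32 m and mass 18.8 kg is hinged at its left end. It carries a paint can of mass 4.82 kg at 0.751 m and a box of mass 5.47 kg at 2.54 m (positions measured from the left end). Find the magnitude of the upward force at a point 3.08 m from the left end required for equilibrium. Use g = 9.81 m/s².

Taking torques about the left end:
Beam weight: 18.8 × 9.81 = 184.4 N down at 2.16 m → arm 2.16 m, τ = 184.4 × 2.16 = 398.3 N·m clockwise.
Paint can: 4.82 × 9.81 = 47.28 N down at 0.751 m → arm 0.751 m, τ = 47.28 × 0.751 = 35.51 N·m clockwise.
Box: 5.47 × 9.81 = 53.66 N down at 2.54 m → arm 2.54 m, τ = 53.66 × 2.54 = 136.3 N·m clockwise.
Net moment of the loads = 570.1 N·m clockwise.
The upward force F acts at a point 3.08 m from the left end, arm 3.08 m, giving F × 3.08 counterclockwise.
Setting net torque to zero: F × 3.08 = 570.1 → F = 570.1 / 3.08 = 185 N.

F ≈ 185 N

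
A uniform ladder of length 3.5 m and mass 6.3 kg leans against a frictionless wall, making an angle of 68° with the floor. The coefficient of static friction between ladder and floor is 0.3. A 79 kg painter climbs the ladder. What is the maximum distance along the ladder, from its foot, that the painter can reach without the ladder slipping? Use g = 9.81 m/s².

Take moments about the foot of the ladder.
Ladder weight 6.3×9.81 = 61.8 N acts at 1.75 m along the ladder; its horizontal arm is 1.75·cos68° = 0.6556 m → τ = 40.52 N·m clockwise.
Painter weight 79×9.81 = 775 N at distance d → arm d·cos68° → τ = 775·d·0.3746 clockwise.
Wall normal N at the top has arm L sinθ = 3.245 m counterclockwise, so Στ = 0 gives N·3.245 = 40.52 + 290.3·d.
ΣFy = 0 ⇒ N_floor = 836.8 N, so the maximum friction is μ_s·N_floor = 0.3×836.8 = 251 N. ΣFx = 0 ⇒ N_wall = f, so at the slipping point N = 251 N.
Substituting: 251×3.245 = 40.52 + 290.3·d ⇒ d = (814.5 − 40.52) / 290.3 = 2.67 m.

d ≈ 2.67 m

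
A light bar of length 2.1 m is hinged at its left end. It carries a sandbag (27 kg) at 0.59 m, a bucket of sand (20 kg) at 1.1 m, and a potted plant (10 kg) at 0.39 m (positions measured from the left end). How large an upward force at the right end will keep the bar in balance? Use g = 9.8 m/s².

F ≈ 195 N

Take moments about the left end.
Sandbag: 27 × 9.8 = 264.6 N down at 0.59 m → arm 0.59 m, τ = 264.6 × 0.59 = 156.1 N·m clockwise.
Bucket of sand: 20 × 9.8 = 196 N down at 1.1 m → arm 1.1 m, τ = 196 × 1.1 = 215.6 N·m clockwise.
Potted plant: 10 × 9.8 = 98 N down at 0.39 m → arm 0.39 m, τ = 98 × 0.39 = 38.22 N·m clockwise.
Net moment of the loads = 409.9 N·m clockwise.
The upward force F acts at the right end, arm 2.1 m, giving F × 2.1 counterclockwise.
For rotational equilibrium, F × 2.1 = 409.9, so F = 409.9 / 2.1 = 195 N.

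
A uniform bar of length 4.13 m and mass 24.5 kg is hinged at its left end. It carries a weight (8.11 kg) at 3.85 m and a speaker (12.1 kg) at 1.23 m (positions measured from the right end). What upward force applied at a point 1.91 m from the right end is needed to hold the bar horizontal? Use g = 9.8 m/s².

F ≈ 388 N

Taking torques about the left end:
Beam weight: 24.5 × 9.8 = 240.1 N down at 2.065 m → arm 2.065 m, τ = 240.1 × 2.065 = 495.8 N·m clockwise.
Weight: 8.11 × 9.8 = 79.48 N down at 3.85 m → arm 0.28 m, τ = 79.48 × 0.28 = 22.25 N·m clockwise.
Speaker: 12.1 × 9.8 = 118.6 N down at 1.23 m → arm 2.9 m, τ = 118.6 × 2.9 = 343.9 N·m clockwise.
Net moment of the loads = 861.9 N·m clockwise.
The upward force F acts at a point 1.91 m from the right end, arm 2.22 m, giving F × 2.22 counterclockwise.
Στ = 0 ⇒ F × 2.22 = 861.9 ⇒ F = 861.9 / 2.22 = 388 N.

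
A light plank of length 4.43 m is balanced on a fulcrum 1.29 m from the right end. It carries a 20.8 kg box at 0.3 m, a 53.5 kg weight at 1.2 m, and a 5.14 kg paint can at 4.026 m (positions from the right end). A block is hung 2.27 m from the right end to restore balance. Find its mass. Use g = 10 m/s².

m ≈ 11.6 kg

Choose the fulcrum (at 1.29 m from the right end) as the axis so the support reaction has zero arm there.
Box: 20.8 × 10 = 208 N down at 0.3 m → arm 0.99 m, τ = 208 × 0.99 = 205.9 N·m clockwise.
Weight: 53.5 × 10 = 535 N down at 1.2 m → arm 0.09 m, τ = 535 × 0.09 = 48.15 N·m clockwise.
Paint can: 5.14 × 10 = 51.4 N down at 4.026 m → arm 2.736 m, τ = 51.4 × 2.736 = 140.6 N·m counterclockwise.
Net moment of known loads = 113.5 N·m clockwise.
An unknown mass m at 2.27 m has arm 0.98 m; its moment is m·g·0.98 counterclockwise.
Balancing moments: m × 10 × 0.98 = 113.5, giving m = 113.5 / (10 × 0.98) = 11.6 kg.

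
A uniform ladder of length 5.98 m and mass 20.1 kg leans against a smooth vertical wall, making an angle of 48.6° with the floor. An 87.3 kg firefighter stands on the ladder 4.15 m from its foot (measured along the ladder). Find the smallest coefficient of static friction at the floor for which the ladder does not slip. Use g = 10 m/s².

Take moments about the foot of the ladder.
Ladder weight 20.1×10 = 201 N acts at 2.99 m along the ladder; its horizontal arm is 2.99·cos48.6° = 1.977 m → τ = 397.4 N·m clockwise.
Firefighter: 87.3×10 = 873 N at 4.15 m → arm 2.744 m → τ = 2396 N·m clockwise.
Wall normal N acts horizontally at the top; its moment arm is the height L sinθ = 5.98·sin48.6° = 4.486 m, counterclockwise.
Στ = 0 ⇒ N × 4.486 = 2793 ⇒ N = 622.6 N.
ΣFx = 0 ⇒ f = N_wall = 622.6 N. ΣFy = 0 ⇒ N_floor = 1074 N.
μ_min = f / N_floor = 622.6 / 1074 = 0.58.

μ_min ≈ 0.58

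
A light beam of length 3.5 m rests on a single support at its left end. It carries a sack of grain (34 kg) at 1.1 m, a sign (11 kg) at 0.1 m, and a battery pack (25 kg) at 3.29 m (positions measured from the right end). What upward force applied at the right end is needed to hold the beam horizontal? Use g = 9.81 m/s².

Sum moments about the left end (the unknown pivot reaction has zero arm there).
Sack of grain: 34 × 9.81 = 333.5 N down at 1.1 m → arm 2.4 m, τ = 333.5 × 2.4 = 800.4 N·m clockwise.
Sign: 11 × 9.81 = 107.9 N down at 0.1 m → arm 3.4 m, τ = 107.9 × 3.4 = 366.9 N·m clockwise.
Battery pack: 25 × 9.81 = 245.2 N down at 3.29 m → arm 0.21 m, τ = 245.2 × 0.21 = 51.49 N·m clockwise.
Net moment of the loads = 1219 N·m clockwise.
The upward force F acts at the right end, arm 3.5 m, giving F × 3.5 counterclockwise.
Setting net torque to zero: F × 3.5 = 1219 → F = 1219 / 3.5 = 348 N.

F ≈ 348 N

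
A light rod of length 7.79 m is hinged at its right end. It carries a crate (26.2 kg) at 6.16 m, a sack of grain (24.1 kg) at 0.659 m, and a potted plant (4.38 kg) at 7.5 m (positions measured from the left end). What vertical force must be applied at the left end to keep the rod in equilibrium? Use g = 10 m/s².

F ≈ 277 N

About the right end:
Crate: 26.2 × 10 = 262 N down at 6.16 m → arm 1.63 m, τ = 262 × 1.63 = 427.1 N·m counterclockwise.
Sack of grain: 24.1 × 10 = 241 N down at 0.659 m → arm 7.131 m, τ = 241 × 7.131 = 1719 N·m counterclockwise.
Potted plant: 4.38 × 10 = 43.8 N down at 7.5 m → arm 0.29 m, τ = 43.8 × 0.29 = 12.7 N·m counterclockwise.
Net moment of the loads = 2159 N·m counterclockwise.
The upward force F acts at the left end, arm 7.79 m, giving F × 7.79 clockwise.
Setting net torque to zero: F × 7.79 = 2159 → F = 2159 / 7.79 = 277 N.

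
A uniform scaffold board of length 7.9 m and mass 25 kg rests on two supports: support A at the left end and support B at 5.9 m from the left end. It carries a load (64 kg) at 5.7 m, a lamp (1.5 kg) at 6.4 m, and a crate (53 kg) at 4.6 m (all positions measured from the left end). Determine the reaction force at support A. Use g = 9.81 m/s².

R_A ≈ 216 N

Take moments about support B.
Beam weight: 25 × 9.81 = 245.2 N down at 3.95 m → arm 1.95 m, τ = 245.2 × 1.95 = 478.1 N·m counterclockwise.
Load: 64 × 9.81 = 627.8 N down at 5.7 m → arm 0.2 m, τ = 627.8 × 0.2 = 125.6 N·m counterclockwise.
Lamp: 1.5 × 9.81 = 14.71 N down at 6.4 m → arm 0.5 m, τ = 14.71 × 0.5 = 7.355 N·m clockwise.
Crate: 53 × 9.81 = 519.9 N down at 4.6 m → arm 1.3 m, τ = 519.9 × 1.3 = 675.9 N·m counterclockwise.
Net load moment about support B = 1272 N·m counterclockwise.
Reaction R at support A is upward at 0 m, arm 5.9 m → moment R × 5.9 clockwise.
Στ = 0 ⇒ R × 5.9 = 1272 ⇒ R = 216 N.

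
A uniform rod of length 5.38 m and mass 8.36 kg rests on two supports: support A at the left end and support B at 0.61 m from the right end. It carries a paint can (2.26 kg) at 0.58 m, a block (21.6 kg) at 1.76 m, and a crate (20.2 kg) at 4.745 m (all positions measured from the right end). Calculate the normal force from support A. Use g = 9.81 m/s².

R_A ≈ 258 N

Sum moments about support B (its reaction then has zero moment arm).
Beam weight: 8.36 × 9.81 = 82.01 N down at 2.69 m → arm 2.08 m, τ = 82.01 × 2.08 = 170.6 N·m counterclockwise.
Paint can: 2.26 × 9.81 = 22.17 N down at 0.58 m → arm 0.03 m, τ = 22.17 × 0.03 = 0.6651 N·m clockwise.
Block: 21.6 × 9.81 = 211.9 N down at 1.76 m → arm 1.15 m, τ = 211.9 × 1.15 = 243.7 N·m counterclockwise.
Crate: 20.2 × 9.81 = 198.2 N down at 4.745 m → arm 4.135 m, τ = 198.2 × 4.135 = 819.6 N·m counterclockwise.
Net load moment about support B = 1233 N·m counterclockwise.
Reaction R at support A is upward at 5.38 m, arm 4.77 m → moment R × 4.77 clockwise.
Στ = 0 ⇒ R × 4.77 = 1233 ⇒ R = 258 N.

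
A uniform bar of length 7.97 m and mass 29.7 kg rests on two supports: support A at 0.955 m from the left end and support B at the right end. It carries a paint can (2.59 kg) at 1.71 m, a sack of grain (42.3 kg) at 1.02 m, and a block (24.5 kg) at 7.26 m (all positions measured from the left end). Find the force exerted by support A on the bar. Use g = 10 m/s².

Take moments about support B.
Beam weight: 29.7 × 10 = 297 N down at 3.985 m → arm 3.985 m, τ = 297 × 3.985 = 1184 N·m counterclockwise.
Paint can: 2.59 × 10 = 25.9 N down at 1.71 m → arm 6.26 m, τ = 25.9 × 6.26 = 162.1 N·m counterclockwise.
Sack of grain: 42.3 × 10 = 423 N down at 1.02 m → arm 6.95 m, τ = 423 × 6.95 = 2940 N·m counterclockwise.
Block: 24.5 × 10 = 245 N down at 7.26 m → arm 0.71 m, τ = 245 × 0.71 = 173.9 N·m counterclockwise.
Net load moment about support B = 4460 N·m counterclockwise.
Reaction R at support A is upward at 0.955 m, arm 7.015 m → moment R × 7.015 clockwise.
Στ = 0 ⇒ R × 7.015 = 4460 ⇒ R = 636 N.

R_A ≈ 636 N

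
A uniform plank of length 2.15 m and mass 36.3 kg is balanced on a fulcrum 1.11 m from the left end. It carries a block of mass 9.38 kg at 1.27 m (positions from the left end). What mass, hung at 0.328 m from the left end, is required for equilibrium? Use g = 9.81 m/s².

About the fulcrum (at 1.11 m from the left end):
Beam weight: 36.3 × 9.81 = 356.1 N down at 1.075 m → arm 0.035 m, τ = 356.1 × 0.035 = 12.46 N·m counterclockwise.
Block: 9.38 × 9.81 = 92.02 N down at 1.27 m → arm 0.16 m, τ = 92.02 × 0.16 = 14.72 N·m clockwise.
Net moment of known loads = 2.26 N·m clockwise.
An unknown mass m at 0.328 m has arm 0.782 m; its moment is m·g·0.782 counterclockwise.
Balancing moments: m × 9.81 × 0.782 = 2.26, giving m = 2.26 / (9.81 × 0.782) = 0.295 kg.

m ≈ 0.295 kg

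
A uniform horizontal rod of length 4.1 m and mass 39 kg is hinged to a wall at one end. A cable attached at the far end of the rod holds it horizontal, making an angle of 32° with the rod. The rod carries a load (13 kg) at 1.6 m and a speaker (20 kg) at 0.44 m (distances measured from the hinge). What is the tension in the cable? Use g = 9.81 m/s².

T ≈ 495 N

Sum moments about the hinge (the unknown hinge reaction has zero arm there).
Beam weight: 39 × 9.81 = 382.6 N down at 2.05 m → arm 2.05 m, τ = 382.6 × 2.05 = 784.3 N·m clockwise.
Load: 13 × 9.81 = 127.5 N down at 1.6 m → arm 1.6 m, τ = 127.5 × 1.6 = 204 N·m clockwise.
Speaker: 20 × 9.81 = 196.2 N down at 0.44 m → arm 0.44 m, τ = 196.2 × 0.44 = 86.33 N·m clockwise.
Total clockwise load moment = 1075 N·m.
The cable tension T acts at 4.1 m; only its component perpendicular to the rod, T sinθ, produces torque. sin 32° = 0.5299.
Στ = 0 ⇒ T × 4.1 × 0.5299 = 1075 ⇒ T = 1075 / 2.173 = 495 N.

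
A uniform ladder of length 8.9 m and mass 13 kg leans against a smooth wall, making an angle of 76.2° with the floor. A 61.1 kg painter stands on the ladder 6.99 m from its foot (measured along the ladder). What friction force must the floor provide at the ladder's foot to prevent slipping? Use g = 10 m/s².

f ≈ 134 N

Sum moments about the foot of the ladder (the floor normal and friction both act there and drop out).
Ladder weight 13×10 = 130 N acts at 4.45 m along the ladder; its horizontal arm is 4.45·cos76.2° = 1.061 m → τ = 137.9 N·m clockwise.
Painter: 61.1×10 = 611 N at 6.99 m → arm 1.667 m → τ = 1019 N·m clockwise.
Wall normal N acts horizontally at the top; its moment arm is the height L sinθ = 8.9·sin76.2° = 8.643 m, counterclockwise.
Setting net torque to zero: N × 8.643 = 1157 → N = 134 N.
ΣFx = 0: friction at the foot balances the wall's push, so f = N_wall = 134 N.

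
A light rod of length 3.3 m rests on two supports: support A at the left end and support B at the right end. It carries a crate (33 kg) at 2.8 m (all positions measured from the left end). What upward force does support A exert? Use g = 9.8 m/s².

R_A ≈ 49 N

About support B:
Crate: 33 × 9.8 = 323.4 N down at 2.8 m → arm 0.5 m, τ = 323.4 × 0.5 = 161.7 N·m counterclockwise.
Net load moment about support B = 161.7 N·m counterclockwise.
Reaction R at support A is upward at 0 m, arm 3.3 m → moment R × 3.3 clockwise.
Στ = 0 ⇒ R × 3.3 = 161.7 ⇒ R = 49 N.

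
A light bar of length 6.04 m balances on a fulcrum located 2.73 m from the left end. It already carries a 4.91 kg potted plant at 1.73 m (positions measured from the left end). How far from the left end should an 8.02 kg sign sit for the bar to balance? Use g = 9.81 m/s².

x ≈ 3.34 m from the left end

Choose the fulcrum (at 2.73 m from the left end) as the axis so the support reaction has zero arm there.
Potted plant: 4.91 × 9.81 = 48.17 N down at 1.73 m → arm 1 m, τ = 48.17 × 1 = 48.17 N·m counterclockwise.
Net moment of existing loads = 48.17 N·m counterclockwise.
The sign weighs 8.02 × 9.81 = 78.68 N and must supply an equal clockwise moment, so its lever arm about the fulcrum is 48.17 / 78.68 = 0.612 m.
That puts it at 2.73 + 0.612 = 3.34 m from the left end.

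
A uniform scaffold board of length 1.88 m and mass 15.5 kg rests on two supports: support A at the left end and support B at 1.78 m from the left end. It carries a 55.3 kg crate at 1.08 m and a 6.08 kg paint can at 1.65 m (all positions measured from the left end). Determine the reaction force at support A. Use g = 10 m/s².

R_A ≈ 295 N

Taking torques about support B:
Beam weight: 15.5 × 10 = 155 N down at 0.94 m → arm 0.84 m, τ = 155 × 0.84 = 130.2 N·m counterclockwise.
Crate: 55.3 × 10 = 553 N down at 1.08 m → arm 0.7 m, τ = 553 × 0.7 = 387.1 N·m counterclockwise.
Paint can: 6.08 × 10 = 60.8 N down at 1.65 m → arm 0.13 m, τ = 60.8 × 0.13 = 7.904 N·m counterclockwise.
Net load moment about support B = 525.2 N·m counterclockwise.
Reaction R at support A is upward at 0 m, arm 1.78 m → moment R × 1.78 clockwise.
Balancing moments: R × 1.78 = 525.2, giving R = 295 N.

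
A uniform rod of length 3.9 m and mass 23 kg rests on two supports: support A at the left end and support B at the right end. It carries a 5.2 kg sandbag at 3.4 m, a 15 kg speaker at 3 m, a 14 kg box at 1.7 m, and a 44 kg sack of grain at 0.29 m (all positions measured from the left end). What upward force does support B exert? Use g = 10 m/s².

Sum moments about support A (its reaction then has zero moment arm).
Beam weight: 23 × 10 = 230 N down at 1.95 m → arm 1.95 m, τ = 230 × 1.95 = 448.5 N·m clockwise.
Sandbag: 5.2 × 10 = 52 N down at 3.4 m → arm 3.4 m, τ = 52 × 3.4 = 176.8 N·m clockwise.
Speaker: 15 × 10 = 150 N down at 3 m → arm 3 m, τ = 150 × 3 = 450 N·m clockwise.
Box: 14 × 10 = 140 N down at 1.7 m → arm 1.7 m, τ = 140 × 1.7 = 238 N·m clockwise.
Sack of grain: 44 × 10 = 440 N down at 0.29 m → arm 0.29 m, τ = 440 × 0.29 = 127.6 N·m clockwise.
Net load moment about support A = 1441 N·m clockwise.
Reaction R at support B is upward at 3.9 m, arm 3.9 m → moment R × 3.9 counterclockwise.
Setting net torque to zero: R × 3.9 = 1441 → R = 369 N.

R_B ≈ 369 N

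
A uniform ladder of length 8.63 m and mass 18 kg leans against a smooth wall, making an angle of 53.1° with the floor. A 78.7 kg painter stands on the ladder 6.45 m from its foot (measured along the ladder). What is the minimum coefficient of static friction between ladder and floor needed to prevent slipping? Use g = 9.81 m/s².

μ_min ≈ 0.527

About the foot of the ladder:
Ladder weight 18×9.81 = 176.6 N acts at 4.315 m along the ladder; its horizontal arm is 4.315·cos53.1° = 2.591 m → τ = 457.6 N·m clockwise.
Painter: 78.7×9.81 = 772 N at 6.45 m → arm 3.873 m → τ = 2990 N·m clockwise.
Wall normal N acts horizontally at the top; its moment arm is the height L sinθ = 8.63·sin53.1° = 6.901 m, counterclockwise.
For rotational equilibrium, N × 6.901 = 3448, so N = 499.6 N.
ΣFx = 0 ⇒ f = N_wall = 499.6 N. ΣFy = 0 ⇒ N_floor = 948.6 N.
μ_min = f / N_floor = 499.6 / 948.6 = 0.527.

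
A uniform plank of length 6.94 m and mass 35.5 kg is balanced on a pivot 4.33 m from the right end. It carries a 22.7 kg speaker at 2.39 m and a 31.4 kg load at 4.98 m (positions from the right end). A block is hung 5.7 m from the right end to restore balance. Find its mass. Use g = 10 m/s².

Choose the pivot (at 4.33 m from the right end) as the axis so the support reaction has zero arm there.
Beam weight: 35.5 × 10 = 355 N down at 3.47 m → arm 0.86 m, τ = 355 × 0.86 = 305.3 N·m clockwise.
Speaker: 22.7 × 10 = 227 N down at 2.39 m → arm 1.94 m, τ = 227 × 1.94 = 440.4 N·m clockwise.
Load: 31.4 × 10 = 314 N down at 4.98 m → arm 0.65 m, τ = 314 × 0.65 = 204.1 N·m counterclockwise.
Net moment of known loads = 541.6 N·m clockwise.
An unknown mass m at 5.7 m has arm 1.37 m; its moment is m·g·1.37 counterclockwise.
Balancing moments: m × 10 × 1.37 = 541.6, giving m = 541.6 / (10 × 1.37) = 39.5 kg.

m ≈ 39.5 kg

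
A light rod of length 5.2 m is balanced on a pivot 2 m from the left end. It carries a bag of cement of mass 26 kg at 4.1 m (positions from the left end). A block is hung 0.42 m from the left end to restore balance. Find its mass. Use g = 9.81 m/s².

m ≈ 34.6 kg

About the pivot (at 2 m from the left end):
Bag of cement: 26 × 9.81 = 255.1 N down at 4.1 m → arm 2.1 m, τ = 255.1 × 2.1 = 535.7 N·m clockwise.
Net moment of known loads = 535.7 N·m clockwise.
An unknown mass m at 0.42 m has arm 1.58 m; its moment is m·g·1.58 counterclockwise.
Στ = 0 ⇒ m × 9.81 × 1.58 = 535.7 ⇒ m = 535.7 / (9.81 × 1.58) = 34.6 kg.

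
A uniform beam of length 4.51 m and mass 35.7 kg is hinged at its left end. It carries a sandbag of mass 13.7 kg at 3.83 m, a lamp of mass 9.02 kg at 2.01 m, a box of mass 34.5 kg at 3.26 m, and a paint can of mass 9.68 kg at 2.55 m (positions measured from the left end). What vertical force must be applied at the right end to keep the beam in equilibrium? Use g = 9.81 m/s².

Take moments about the left end.
Beam weight: 35.7 × 9.81 = 350.2 N down at 2.255 m → arm 2.255 m, τ = 350.2 × 2.255 = 789.7 N·m clockwise.
Sandbag: 13.7 × 9.81 = 134.4 N down at 3.83 m → arm 3.83 m, τ = 134.4 × 3.83 = 514.8 N·m clockwise.
Lamp: 9.02 × 9.81 = 88.49 N down at 2.01 m → arm 2.01 m, τ = 88.49 × 2.01 = 177.9 N·m clockwise.
Box: 34.5 × 9.81 = 338.4 N down at 3.26 m → arm 3.26 m, τ = 338.4 × 3.26 = 1103 N·m clockwise.
Paint can: 9.68 × 9.81 = 94.96 N down at 2.55 m → arm 2.55 m, τ = 94.96 × 2.55 = 242.1 N·m clockwise.
Net moment of the loads = 2828 N·m clockwise.
The upward force F acts at the right end, arm 4.51 m, giving F × 4.51 counterclockwise.
Setting net torque to zero: F × 4.51 = 2828 → F = 2828 / 4.51 = 627 N.

F ≈ 627 N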